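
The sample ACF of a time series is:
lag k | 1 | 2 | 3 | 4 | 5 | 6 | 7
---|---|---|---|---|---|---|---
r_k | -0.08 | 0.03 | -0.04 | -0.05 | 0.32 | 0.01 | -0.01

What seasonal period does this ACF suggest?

5

The largest autocorrelation is r_5 = 0.32; the remaining lags stay at or below 0.03.
The dominant spike at lag 5 indicates a seasonal period of 5.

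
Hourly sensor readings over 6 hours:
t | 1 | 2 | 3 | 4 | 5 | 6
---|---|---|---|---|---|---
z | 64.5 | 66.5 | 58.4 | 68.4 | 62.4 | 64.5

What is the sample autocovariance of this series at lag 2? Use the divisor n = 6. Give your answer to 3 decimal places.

Mean z̄ = (64.5 + 66.5 + 58.4 + 68.4 + 62.4 + 64.5)/6 = 64.1167
Deviations: 0.3833, 2.3833, -5.7167, 4.2833, -1.7167, 0.3833
Σ_{t=1}^{4}(z_t−z̄)(z_{t+2}−z̄) = 19.4728
γ_2 = 19.4728 / 6 = 3.245

3.245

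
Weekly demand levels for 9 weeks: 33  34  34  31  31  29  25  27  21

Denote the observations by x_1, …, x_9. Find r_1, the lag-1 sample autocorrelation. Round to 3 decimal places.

0.507

Mean x̄ = (33 + 34 + 34 + 31 + 31 + 29 + 25 + 27 + 21)/9 = 29.4444
Numerator Σ_{t=1}^{8}(x_t−x̄)(x_{t+1}−x̄) = 79.2469
Denominator Σ(x_t−x̄)² = 156.2222
r_1 = 79.2469 / 156.2222 = 0.507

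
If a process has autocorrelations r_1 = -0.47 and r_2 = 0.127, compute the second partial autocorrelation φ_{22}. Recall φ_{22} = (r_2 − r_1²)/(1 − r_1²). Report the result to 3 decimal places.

-0.121

φ_{22} = (r_2 − r_1²) / (1 − r_1²)
r_1² = (-0.47)² = 0.2209
Numerator = 0.127 − 0.2209 = -0.0939; denominator = 1 − 0.2209 = 0.7791
φ_{22} = -0.0939 / 0.7791 = -0.121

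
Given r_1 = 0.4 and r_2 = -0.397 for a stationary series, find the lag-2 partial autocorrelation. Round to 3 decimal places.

-0.663

φ_{22} = (r_2 − r_1²) / (1 − r_1²)
r_1² = (0.4)² = 0.16
Numerator = -0.397 − 0.1600 = -0.5570; denominator = 1 − 0.1600 = 0.8400
φ_{22} = -0.5570 / 0.8400 = -0.663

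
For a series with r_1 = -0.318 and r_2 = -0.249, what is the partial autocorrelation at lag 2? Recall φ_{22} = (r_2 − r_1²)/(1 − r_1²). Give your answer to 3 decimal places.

-0.390

φ_{22} = (r_2 − r_1²) / (1 − r_1²)
r_1² = (-0.318)² = 0.101124
Numerator = -0.249 − 0.1011 = -0.3501; denominator = 1 − 0.1011 = 0.8989
φ_{22} = -0.3501 / 0.8989 = -0.390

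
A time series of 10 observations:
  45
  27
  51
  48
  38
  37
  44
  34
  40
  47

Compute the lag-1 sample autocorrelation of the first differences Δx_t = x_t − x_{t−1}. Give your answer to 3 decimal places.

First differences Δx: -18, 24, -3, -10, -1, 7, -10, 6, 7
Mean of differences = 0.2222
Numerator Σ(Δx_t−Δx̄)(Δx_{t+1}−Δx̄) = -561.9383
Denominator Σ(Δx_t−Δx̄)² = 1243.5556
r_1(Δx) = -561.9383 / 1243.5556 = -0.452

-0.452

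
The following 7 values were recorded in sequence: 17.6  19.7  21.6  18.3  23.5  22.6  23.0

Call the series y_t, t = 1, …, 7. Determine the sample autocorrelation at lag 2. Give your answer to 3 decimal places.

Mean ȳ = (17.6 + 19.7 + 21.6 + 18.3 + 23.5 + 22.6 + 23.0)/7 = 20.9000
Deviations from mean: -3.3000, -1.2000, 0.7000, -2.6000, 2.6000, 1.7000, 2.1000
Σ(y_t−ȳ)(y_{t+2}−ȳ) = (-2.3100) + (3.1200) + (1.8200) + (-4.4200) + (5.4600) = 3.6700
Denominator Σ(y_t−ȳ)² = 33.6400
r_2 = 3.6700 / 33.6400 = 0.109

0.109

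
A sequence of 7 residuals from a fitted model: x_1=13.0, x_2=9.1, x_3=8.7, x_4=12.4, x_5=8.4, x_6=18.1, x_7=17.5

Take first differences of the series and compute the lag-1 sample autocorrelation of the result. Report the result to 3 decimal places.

-0.490

First differences Δx: -3.9, -0.4, 3.7, -4.0, 9.7, -0.6
Mean of differences = 0.7500
Numerator Σ(Δx_t−Δx̄)(Δx_{t+1}−Δx̄) = -66.6525
Denominator Σ(Δx_t−Δx̄)² = 136.1350
r_1(Δx) = -66.6525 / 136.1350 = -0.490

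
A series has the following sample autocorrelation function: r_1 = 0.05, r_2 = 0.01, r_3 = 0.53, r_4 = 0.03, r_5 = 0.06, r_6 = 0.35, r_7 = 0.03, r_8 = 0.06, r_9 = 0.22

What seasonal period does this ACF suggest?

3

The largest autocorrelation is r_3 = 0.53, with weaker echoes at lags 6 (0.35) and 9 (0.22); the remaining lags stay at or below 0.06.
The dominant spike at lag 3 indicates a seasonal period of 3.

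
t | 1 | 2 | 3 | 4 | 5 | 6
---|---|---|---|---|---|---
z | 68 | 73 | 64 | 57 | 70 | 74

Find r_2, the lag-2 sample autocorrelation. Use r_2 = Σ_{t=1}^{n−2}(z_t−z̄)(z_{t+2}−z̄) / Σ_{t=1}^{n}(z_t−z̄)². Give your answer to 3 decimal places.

-0.667

Mean z̄ = (68 + 73 + 64 + 57 + 70 + 74)/6 = 67.6667
Deviations from mean: 0.3333, 5.3333, -3.6667, -10.6667, 2.3333, 6.3333
Numerator Σ_{t=1}^{4}(z_t−z̄)(z_{t+2}−z̄) = -134.2222
Denominator Σ(z_t−z̄)² = 201.3333
r_2 = -134.2222 / 201.3333 = -0.667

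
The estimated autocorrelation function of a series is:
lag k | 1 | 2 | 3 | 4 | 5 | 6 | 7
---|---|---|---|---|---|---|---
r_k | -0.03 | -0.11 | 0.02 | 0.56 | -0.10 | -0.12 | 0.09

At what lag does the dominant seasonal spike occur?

The largest autocorrelation is r_4 = 0.56; the remaining lags stay at or below 0.09.
The dominant spike at lag 4 indicates a seasonal period of 4.

4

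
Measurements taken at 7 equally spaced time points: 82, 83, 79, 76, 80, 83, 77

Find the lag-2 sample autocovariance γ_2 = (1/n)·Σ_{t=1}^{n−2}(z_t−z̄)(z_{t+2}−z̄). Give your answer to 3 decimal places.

Mean z̄ = (82 + 83 + 79 + 76 + 80 + 83 + 77)/7 = 80.0000
Σ_{t=1}^{5}(z_t−z̄)(z_{t+2}−z̄) = -26.0000
γ_2 = -26.0000 / 7 = -3.714

-3.714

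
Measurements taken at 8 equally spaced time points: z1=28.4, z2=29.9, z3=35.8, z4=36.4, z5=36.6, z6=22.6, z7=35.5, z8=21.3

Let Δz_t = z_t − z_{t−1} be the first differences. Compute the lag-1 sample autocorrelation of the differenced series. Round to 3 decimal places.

-0.588

First differences Δz: 1.5, 5.9, 0.6, 0.2, -14.0, 12.9, -14.2
Mean of differences = -1.0143
Numerator Σ(Δz_t−Δz̄)(Δz_{t+1}−Δz̄) = -349.4188
Denominator Σ(Δz_t−Δz̄)² = 594.3086
r_1(Δz) = -349.4188 / 594.3086 = -0.588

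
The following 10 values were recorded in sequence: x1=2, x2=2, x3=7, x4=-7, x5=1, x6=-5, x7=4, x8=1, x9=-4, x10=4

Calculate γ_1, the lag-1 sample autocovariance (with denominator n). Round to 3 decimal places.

Mean x̄ = (2 + 2 + 7 − 7 + 1 − 5 + 4 + 1 − 4 + 4)/10 = 0.5000
Σ_{t=1}^{9}(x_t−x̄)(x_{t+1}−x̄) = -78.7500
γ_1 = -78.7500 / 10 = -7.875

-7.875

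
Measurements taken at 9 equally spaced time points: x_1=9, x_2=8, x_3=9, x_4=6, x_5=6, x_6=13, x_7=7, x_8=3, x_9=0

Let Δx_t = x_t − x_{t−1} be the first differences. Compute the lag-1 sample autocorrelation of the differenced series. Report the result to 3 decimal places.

First differences Δx: -1, 1, -3, 0, 7, -6, -4, -3
Mean of differences = -1.1250
Numerator Σ(Δx_t−Δx̄)(Δx_{t+1}−Δx̄) = -16.8906
Denominator Σ(Δx_t−Δx̄)² = 110.8750
r_1(Δx) = -16.8906 / 110.8750 = -0.152

-0.152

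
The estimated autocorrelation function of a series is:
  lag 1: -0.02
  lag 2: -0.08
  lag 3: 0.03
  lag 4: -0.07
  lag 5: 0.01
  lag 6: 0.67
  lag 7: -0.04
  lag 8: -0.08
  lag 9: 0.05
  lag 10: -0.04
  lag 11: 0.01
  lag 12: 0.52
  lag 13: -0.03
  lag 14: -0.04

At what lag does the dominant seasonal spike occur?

6

The largest autocorrelation is r_6 = 0.67, with a weaker echo at lag 12 (0.52); the remaining lags stay at or below 0.05.
The dominant spike at lag 6 indicates a seasonal period of 6.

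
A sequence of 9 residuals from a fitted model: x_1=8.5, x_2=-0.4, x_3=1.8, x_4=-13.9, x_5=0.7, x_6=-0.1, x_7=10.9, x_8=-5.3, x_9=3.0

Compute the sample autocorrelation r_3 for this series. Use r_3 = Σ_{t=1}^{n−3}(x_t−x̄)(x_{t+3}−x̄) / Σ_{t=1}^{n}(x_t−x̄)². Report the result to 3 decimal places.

Mean x̄ = (8.5 − 0.4 + 1.8 − 13.9 + 0.7 − 0.1 + 10.9 − 5.3 + 3.0)/9 = 0.5778
Σ(x_t−x̄)(x_{t+3}−x̄) = (-114.6962) + (-0.1195) + (-0.8284) + (-149.4428) + (-0.7184) + (-1.6417) = -267.4470
Denominator Σ(x_t−x̄)² = 422.2556
r_3 = -267.4470 / 422.2556 = -0.633

-0.633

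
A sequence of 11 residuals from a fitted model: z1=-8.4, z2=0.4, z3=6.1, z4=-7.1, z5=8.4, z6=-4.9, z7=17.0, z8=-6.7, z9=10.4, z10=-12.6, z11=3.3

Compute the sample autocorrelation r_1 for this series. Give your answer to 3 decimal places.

Mean z̄ = (-8.4 + 0.4 + 6.1 − 7.1 + 8.4 − 4.9 + 17.0 − 6.7 + 10.4 − 12.6 + 3.3)/11 = 0.5364
Numerator Σ_{t=1}^{10}(z_t−z̄)(z_{t+1}−z̄) = -590.7177
Denominator Σ(z_t−z̄)² = 861.4455
r_1 = -590.7177 / 861.4455 = -0.686

-0.686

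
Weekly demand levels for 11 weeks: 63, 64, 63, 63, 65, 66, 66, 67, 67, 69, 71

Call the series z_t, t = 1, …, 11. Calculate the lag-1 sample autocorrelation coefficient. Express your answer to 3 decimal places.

Mean z̄ = (63 + 64 + 63 + 63 + 65 + 66 + 66 + 67 + 67 + 69 + 71)/11 = 65.8182
Numerator Σ_{t=1}^{10}(z_t−z̄)(z_{t+1}−z̄) = 42.2397
Denominator Σ(z_t−z̄)² = 67.6364
r_1 = 42.2397 / 67.6364 = 0.625

0.625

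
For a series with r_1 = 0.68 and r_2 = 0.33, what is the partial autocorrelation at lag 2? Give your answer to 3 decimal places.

φ_{22} = (r_2 − r_1²) / (1 − r_1²)
r_1² = (0.68)² = 0.4624
Numerator = 0.33 − 0.4624 = -0.1324; denominator = 1 − 0.4624 = 0.5376
φ_{22} = -0.1324 / 0.5376 = -0.246

-0.246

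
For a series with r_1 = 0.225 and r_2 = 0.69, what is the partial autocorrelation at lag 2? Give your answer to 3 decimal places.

φ_{22} = (r_2 − r_1²) / (1 − r_1²)
r_1² = (0.225)² = 0.050625
Numerator = 0.69 − 0.0506 = 0.6394; denominator = 1 − 0.0506 = 0.9494
φ_{22} = 0.6394 / 0.9494 = 0.673

0.673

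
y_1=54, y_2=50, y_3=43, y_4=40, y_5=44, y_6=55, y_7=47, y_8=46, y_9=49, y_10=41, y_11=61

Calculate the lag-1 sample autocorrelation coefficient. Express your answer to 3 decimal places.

Mean ȳ = (54 + 50 + 43 + 40 + 44 + 55 + 47 + 46 + 49 + 41 + 61)/11 = 48.1818
Numerator Σ_{t=1}^{10}(y_t−ȳ)(y_{t+1}−ȳ) = -55.9421
Denominator Σ(y_t−ȳ)² = 417.6364
r_1 = -55.9421 / 417.6364 = -0.134

-0.134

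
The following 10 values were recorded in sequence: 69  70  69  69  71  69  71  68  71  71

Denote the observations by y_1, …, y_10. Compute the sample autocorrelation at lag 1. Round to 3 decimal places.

Mean ȳ = (69 + 70 + 69 + 69 + 71 + 69 + 71 + 68 + 71 + 71)/10 = 69.8000
Numerator Σ_{t=1}^{9}(y_t−ȳ)(y_{t+1}−ȳ) = -5.4400
Denominator Σ(y_t−ȳ)² = 11.6000
r_1 = -5.4400 / 11.6000 = -0.469

-0.469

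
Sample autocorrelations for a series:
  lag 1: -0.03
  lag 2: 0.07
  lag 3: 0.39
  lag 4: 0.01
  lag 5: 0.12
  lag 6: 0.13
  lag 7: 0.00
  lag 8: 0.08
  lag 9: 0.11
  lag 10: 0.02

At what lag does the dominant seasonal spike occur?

3

The largest autocorrelation is r_3 = 0.39; the remaining lags stay at or below 0.13.
The dominant spike at lag 3 indicates a seasonal period of 3.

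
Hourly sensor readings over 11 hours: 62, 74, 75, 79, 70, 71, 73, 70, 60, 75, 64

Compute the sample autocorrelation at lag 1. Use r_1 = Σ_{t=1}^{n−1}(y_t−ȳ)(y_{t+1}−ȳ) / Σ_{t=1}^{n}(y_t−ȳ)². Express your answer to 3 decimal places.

Mean ȳ = (62 + 74 + 75 + 79 + 70 + 71 + 73 + 70 + 60 + 75 + 64)/11 = 70.2727
Numerator Σ_{t=1}^{10}(y_t−ȳ)(y_{t+1}−ȳ) = -48.7107
Denominator Σ(y_t−ȳ)² = 356.1818
r_1 = -48.7107 / 356.1818 = -0.137

-0.137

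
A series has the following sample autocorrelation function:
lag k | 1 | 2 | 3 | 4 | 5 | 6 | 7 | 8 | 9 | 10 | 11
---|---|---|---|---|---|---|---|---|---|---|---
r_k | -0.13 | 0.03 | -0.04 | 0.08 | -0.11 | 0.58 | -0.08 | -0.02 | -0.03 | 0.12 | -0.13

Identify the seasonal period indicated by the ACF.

6

The largest autocorrelation is r_6 = 0.58; the remaining lags stay at or below 0.12.
The dominant spike at lag 6 indicates a seasonal period of 6.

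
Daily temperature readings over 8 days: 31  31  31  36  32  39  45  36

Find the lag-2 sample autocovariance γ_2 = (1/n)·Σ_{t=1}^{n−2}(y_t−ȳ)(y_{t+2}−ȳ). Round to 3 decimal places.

Mean ȳ = (31 + 31 + 31 + 36 + 32 + 39 + 45 + 36)/8 = 35.1250
Deviations: -4.1250, -4.1250, -4.1250, 0.8750, -3.1250, 3.8750, 9.8750, 0.8750
Σ_{t=1}^{6}(y_t−ȳ)(y_{t+2}−ȳ) = 2.2188
γ_2 = 2.2188 / 8 = 0.277

0.277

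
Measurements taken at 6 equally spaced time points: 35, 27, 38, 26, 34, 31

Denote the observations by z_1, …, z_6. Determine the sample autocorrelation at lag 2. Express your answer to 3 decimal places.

0.595

Mean z̄ = (35 + 27 + 38 + 26 + 34 + 31)/6 = 31.8333
Σ(z_t−z̄)(z_{t+2}−z̄) = (19.5278) + (28.1944) + (13.3611) + (4.8611) = 65.9444
Denominator Σ(z_t−z̄)² = 110.8333
r_2 = 65.9444 / 110.8333 = 0.595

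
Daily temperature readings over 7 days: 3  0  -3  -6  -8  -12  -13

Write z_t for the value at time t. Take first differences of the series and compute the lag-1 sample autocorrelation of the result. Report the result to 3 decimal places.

First differences Δz: -3, -3, -3, -2, -4, -1
Mean of differences = -2.6667
Numerator Σ(Δz_t−Δz̄)(Δz_{t+1}−Δz̄) = -3.1111
Denominator Σ(Δz_t−Δz̄)² = 5.3333
r_1(Δz) = -3.1111 / 5.3333 = -0.583

-0.583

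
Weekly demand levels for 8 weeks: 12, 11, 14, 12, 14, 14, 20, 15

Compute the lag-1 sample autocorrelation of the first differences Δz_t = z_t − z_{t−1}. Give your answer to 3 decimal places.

-0.605

First differences Δz: -1, 3, -2, 2, 0, 6, -5
Mean of differences = 0.4286
Numerator Σ(Δz_t−Δz̄)(Δz_{t+1}−Δz̄) = -47.0408
Denominator Σ(Δz_t−Δz̄)² = 77.7143
r_1(Δz) = -47.0408 / 77.7143 = -0.605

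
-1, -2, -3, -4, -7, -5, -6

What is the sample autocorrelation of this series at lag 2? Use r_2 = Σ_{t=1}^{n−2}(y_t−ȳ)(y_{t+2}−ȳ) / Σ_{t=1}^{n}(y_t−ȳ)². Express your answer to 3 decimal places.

0.214

Mean ȳ = (-1 − 2 − 3 − 4 − 7 − 5 − 6)/7 = -4.0000
Σ(y_t−ȳ)(y_{t+2}−ȳ) = (3.0000) + (0.0000) + (-3.0000) + (0.0000) + (6.0000) = 6.0000
Denominator Σ(y_t−ȳ)² = 28.0000
r_2 = 6.0000 / 28.0000 = 0.214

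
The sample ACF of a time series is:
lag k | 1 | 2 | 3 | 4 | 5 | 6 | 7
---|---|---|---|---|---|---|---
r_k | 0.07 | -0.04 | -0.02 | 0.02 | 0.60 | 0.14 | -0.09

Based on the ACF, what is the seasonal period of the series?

5

The largest autocorrelation is r_5 = 0.60; the remaining lags stay at or below 0.14.
The dominant spike at lag 5 indicates a seasonal period of 5.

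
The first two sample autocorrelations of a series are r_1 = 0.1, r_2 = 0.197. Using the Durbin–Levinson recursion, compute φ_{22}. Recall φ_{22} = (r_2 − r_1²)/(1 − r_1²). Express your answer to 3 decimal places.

0.189

φ_{22} = (r_2 − r_1²) / (1 − r_1²)
r_1² = (0.1)² = 0.01
Numerator = 0.197 − 0.0100 = 0.1870; denominator = 1 − 0.0100 = 0.9900
φ_{22} = 0.1870 / 0.9900 = 0.189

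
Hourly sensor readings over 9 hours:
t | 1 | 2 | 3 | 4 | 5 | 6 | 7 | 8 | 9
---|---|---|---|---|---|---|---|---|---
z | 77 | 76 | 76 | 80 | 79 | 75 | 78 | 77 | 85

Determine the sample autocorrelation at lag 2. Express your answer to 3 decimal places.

-0.093

Mean z̄ = (77 + 76 + 76 + 80 + 79 + 75 + 78 + 77 + 85)/9 = 78.1111
Numerator Σ_{t=1}^{7}(z_t−z̄)(z_{t+2}−z̄) = -6.8025
Denominator Σ(z_t−z̄)² = 72.8889
r_2 = -6.8025 / 72.8889 = -0.093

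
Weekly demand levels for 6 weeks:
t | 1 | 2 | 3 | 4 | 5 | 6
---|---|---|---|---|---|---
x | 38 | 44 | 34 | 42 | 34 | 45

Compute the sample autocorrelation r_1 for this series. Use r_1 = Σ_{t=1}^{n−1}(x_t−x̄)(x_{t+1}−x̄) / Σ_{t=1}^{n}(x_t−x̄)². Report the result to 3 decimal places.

-0.747

Mean x̄ = (38 + 44 + 34 + 42 + 34 + 45)/6 = 39.5000
Deviations from mean: -1.5000, 4.5000, -5.5000, 2.5000, -5.5000, 5.5000
Numerator Σ_{t=1}^{5}(x_t−x̄)(x_{t+1}−x̄) = -89.2500
Denominator Σ(x_t−x̄)² = 119.5000
r_1 = -89.2500 / 119.5000 = -0.747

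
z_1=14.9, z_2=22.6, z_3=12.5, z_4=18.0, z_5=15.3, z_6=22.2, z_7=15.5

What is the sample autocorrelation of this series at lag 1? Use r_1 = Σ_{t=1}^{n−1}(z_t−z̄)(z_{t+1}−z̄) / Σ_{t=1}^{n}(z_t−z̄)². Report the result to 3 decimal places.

-0.694

Mean z̄ = (14.9 + 22.6 + 12.5 + 18.0 + 15.3 + 22.2 + 15.5)/7 = 17.2857
Deviations from mean: -2.3857, 5.3143, -4.7857, 0.7143, -1.9857, 4.9143, -1.7857
Numerator Σ_{t=1}^{6}(z_t−z̄)(z_{t+1}−z̄) = -61.4816
Denominator Σ(z_t−z̄)² = 88.6286
r_1 = -61.4816 / 88.6286 = -0.694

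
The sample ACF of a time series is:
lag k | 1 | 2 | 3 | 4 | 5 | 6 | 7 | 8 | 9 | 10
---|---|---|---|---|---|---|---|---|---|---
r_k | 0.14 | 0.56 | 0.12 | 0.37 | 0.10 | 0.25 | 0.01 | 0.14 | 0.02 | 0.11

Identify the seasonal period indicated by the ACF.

The largest autocorrelation is r_2 = 0.56, with weaker echoes at lags 4 (0.37) and 6 (0.25); the remaining lags stay at or below 0.14.
The dominant spike at lag 2 indicates a seasonal period of 2.

2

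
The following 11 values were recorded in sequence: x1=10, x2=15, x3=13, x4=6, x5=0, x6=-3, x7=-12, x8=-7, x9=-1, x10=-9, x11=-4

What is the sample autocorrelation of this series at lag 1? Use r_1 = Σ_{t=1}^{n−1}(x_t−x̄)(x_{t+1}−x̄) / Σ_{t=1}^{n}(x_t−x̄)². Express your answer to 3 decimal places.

0.720

Mean x̄ = (10 + 15 + 13 + 6 + 0 − 3 − 12 − 7 − 1 − 9 − 4)/11 = 0.7273
Numerator Σ_{t=1}^{10}(x_t−x̄)(x_{t+1}−x̄) = 593.0165
Denominator Σ(x_t−x̄)² = 824.1818
r_1 = 593.0165 / 824.1818 = 0.720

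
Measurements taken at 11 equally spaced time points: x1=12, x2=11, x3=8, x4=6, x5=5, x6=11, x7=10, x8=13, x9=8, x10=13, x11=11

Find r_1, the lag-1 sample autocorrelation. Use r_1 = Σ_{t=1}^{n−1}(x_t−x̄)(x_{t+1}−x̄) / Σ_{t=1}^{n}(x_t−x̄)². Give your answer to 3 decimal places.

0.177

Mean x̄ = (12 + 11 + 8 + 6 + 5 + 11 + 10 + 13 + 8 + 13 + 11)/11 = 9.8182
Numerator Σ_{t=1}^{10}(x_t−x̄)(x_{t+1}−x̄) = 13.0579
Denominator Σ(x_t−x̄)² = 73.6364
r_1 = 13.0579 / 73.6364 = 0.177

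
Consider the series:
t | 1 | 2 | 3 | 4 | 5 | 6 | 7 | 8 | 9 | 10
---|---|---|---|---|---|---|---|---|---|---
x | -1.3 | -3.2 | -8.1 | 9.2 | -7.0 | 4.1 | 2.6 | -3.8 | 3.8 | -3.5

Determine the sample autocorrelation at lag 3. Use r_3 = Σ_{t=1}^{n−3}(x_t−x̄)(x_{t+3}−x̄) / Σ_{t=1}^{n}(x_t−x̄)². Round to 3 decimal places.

0.144

Mean x̄ = (-1.3 − 3.2 − 8.1 + 9.2 − 7.0 + 4.1 + 2.6 − 3.8 + 3.8 − 3.5)/10 = -0.7200
Σ(x_t−x̄)(x_{t+3}−x̄) = (-5.7536) + (15.5744) + (-35.5716) + (32.9344) + (19.3424) + (21.7864) + (-9.2296) = 39.0828
Denominator Σ(x_t−x̄)² = 270.6960
r_3 = 39.0828 / 270.6960 = 0.144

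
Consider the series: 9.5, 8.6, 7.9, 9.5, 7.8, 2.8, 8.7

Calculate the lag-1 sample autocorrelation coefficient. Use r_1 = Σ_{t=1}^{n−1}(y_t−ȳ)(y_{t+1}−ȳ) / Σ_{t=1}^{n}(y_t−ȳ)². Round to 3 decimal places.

-0.088

Mean ȳ = (9.5 + 8.6 + 7.9 + 9.5 + 7.8 + 2.8 + 8.7)/7 = 7.8286
Deviations from mean: 1.6714, 0.7714, 0.0714, 1.6714, -0.0286, -5.0286, 0.8714
Σ(y_t−ȳ)(y_{t+1}−ȳ) = (1.2894) + (0.0551) + (0.1194) + (-0.0478) + (0.1437) + (-4.3820) = -2.8222
Denominator Σ(y_t−ȳ)² = 32.2343
r_1 = -2.8222 / 32.2343 = -0.088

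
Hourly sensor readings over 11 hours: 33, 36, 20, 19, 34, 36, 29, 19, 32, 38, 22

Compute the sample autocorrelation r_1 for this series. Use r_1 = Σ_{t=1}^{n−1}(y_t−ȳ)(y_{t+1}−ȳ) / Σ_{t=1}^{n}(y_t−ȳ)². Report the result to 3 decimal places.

Mean ȳ = (33 + 36 + 20 + 19 + 34 + 36 + 29 + 19 + 32 + 38 + 22)/11 = 28.9091
Numerator Σ_{t=1}^{10}(y_t−ȳ)(y_{t+1}−ȳ) = -25.8264
Denominator Σ(y_t−ȳ)² = 558.9091
r_1 = -25.8264 / 558.9091 = -0.046

-0.046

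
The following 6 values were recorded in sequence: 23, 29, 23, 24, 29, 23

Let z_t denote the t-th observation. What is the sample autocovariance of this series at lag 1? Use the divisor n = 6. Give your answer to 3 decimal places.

-4.477

Mean z̄ = (23 + 29 + 23 + 24 + 29 + 23)/6 = 25.1667
Σ_{t=1}^{5}(z_t−z̄)(z_{t+1}−z̄) = -26.8611
γ_1 = -26.8611 / 6 = -4.477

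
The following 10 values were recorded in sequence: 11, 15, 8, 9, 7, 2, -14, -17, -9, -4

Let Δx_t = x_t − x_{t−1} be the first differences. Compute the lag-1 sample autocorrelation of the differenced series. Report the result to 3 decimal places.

0.175

First differences Δx: 4, -7, 1, -2, -5, -16, -3, 8, 5
Mean of differences = -1.6667
Numerator Σ(Δx_t−Δx̄)(Δx_{t+1}−Δx̄) = 74.2222
Denominator Σ(Δx_t−Δx̄)² = 424.0000
r_1(Δx) = 74.2222 / 424.0000 = 0.175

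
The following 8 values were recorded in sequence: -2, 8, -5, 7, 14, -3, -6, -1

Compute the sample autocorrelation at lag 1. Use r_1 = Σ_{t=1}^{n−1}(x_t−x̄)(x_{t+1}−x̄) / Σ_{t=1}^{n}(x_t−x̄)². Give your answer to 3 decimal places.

-0.098

Mean x̄ = (-2 + 8 − 5 + 7 + 14 − 3 − 6 − 1)/8 = 1.5000
Σ(x_t−x̄)(x_{t+1}−x̄) = (-22.7500) + (-42.2500) + (-35.7500) + (68.7500) + (-56.2500) + (33.7500) + (18.7500) = -35.7500
Denominator Σ(x_t−x̄)² = 366.0000
r_1 = -35.7500 / 366.0000 = -0.098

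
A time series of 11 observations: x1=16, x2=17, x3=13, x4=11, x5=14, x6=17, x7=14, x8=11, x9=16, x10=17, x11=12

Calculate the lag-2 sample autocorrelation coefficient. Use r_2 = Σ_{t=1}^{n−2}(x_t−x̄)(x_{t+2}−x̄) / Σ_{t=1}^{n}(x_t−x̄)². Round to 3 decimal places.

Mean x̄ = (16 + 17 + 13 + 11 + 14 + 17 + 14 + 11 + 16 + 17 + 12)/11 = 14.3636
Numerator Σ_{t=1}^{9}(x_t−x̄)(x_{t+2}−x̄) = -41.5372
Denominator Σ(x_t−x̄)² = 56.5455
r_2 = -41.5372 / 56.5455 = -0.735

-0.735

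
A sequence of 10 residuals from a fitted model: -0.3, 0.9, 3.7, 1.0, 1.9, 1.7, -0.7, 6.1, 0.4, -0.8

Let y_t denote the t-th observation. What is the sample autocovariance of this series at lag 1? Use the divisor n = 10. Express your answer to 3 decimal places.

Mean ȳ = (-0.3 + 0.9 + 3.7 + 1.0 + 1.9 + 1.7 − 0.7 + 6.1 + 0.4 − 0.8)/10 = 1.3900
Σ_{t=1}^{9}(y_t−ȳ)(y_{t+1}−ȳ) = -14.2321
γ_1 = -14.2321 / 10 = -1.423

-1.423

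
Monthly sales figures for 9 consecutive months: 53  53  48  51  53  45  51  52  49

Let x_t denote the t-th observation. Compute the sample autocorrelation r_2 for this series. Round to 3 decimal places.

-0.357

Mean x̄ = (53 + 53 + 48 + 51 + 53 + 45 + 51 + 52 + 49)/9 = 50.5556
Σ(x_t−x̄)(x_{t+2}−x̄) = (-6.2469) + (1.0864) + (-6.2469) + (-2.4691) + (1.0864) + (-8.0247) + (-0.6914) = -21.5062
Denominator Σ(x_t−x̄)² = 60.2222
r_2 = -21.5062 / 60.2222 = -0.357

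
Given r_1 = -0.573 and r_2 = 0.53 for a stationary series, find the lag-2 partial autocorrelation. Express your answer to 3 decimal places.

φ_{22} = (r_2 − r_1²) / (1 − r_1²)
r_1² = (-0.573)² = 0.328329
Numerator = 0.53 − 0.3283 = 0.2017; denominator = 1 − 0.3283 = 0.6717
φ_{22} = 0.2017 / 0.6717 = 0.300

0.300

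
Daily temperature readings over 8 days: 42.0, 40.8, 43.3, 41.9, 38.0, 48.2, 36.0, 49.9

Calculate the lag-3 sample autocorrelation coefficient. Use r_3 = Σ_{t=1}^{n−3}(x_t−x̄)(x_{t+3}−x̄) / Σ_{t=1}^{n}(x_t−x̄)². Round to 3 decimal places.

-0.109

Mean x̄ = (42.0 + 40.8 + 43.3 + 41.9 + 38.0 + 48.2 + 36.0 + 49.9)/8 = 42.5125
Numerator Σ_{t=1}^{5}(x_t−x̄)(x_{t+3}−x̄) = -16.8267
Denominator Σ(x_t−x̄)² = 153.8888
r_3 = -16.8267 / 153.8888 = -0.109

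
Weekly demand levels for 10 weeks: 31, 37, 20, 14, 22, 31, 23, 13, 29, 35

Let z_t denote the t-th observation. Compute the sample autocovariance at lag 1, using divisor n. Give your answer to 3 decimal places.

9.125

Mean z̄ = (31 + 37 + 20 + 14 + 22 + 31 + 23 + 13 + 29 + 35)/10 = 25.5000
Σ_{t=1}^{9}(z_t−z̄)(z_{t+1}−z̄) = 91.2500
γ_1 = 91.2500 / 10 = 9.125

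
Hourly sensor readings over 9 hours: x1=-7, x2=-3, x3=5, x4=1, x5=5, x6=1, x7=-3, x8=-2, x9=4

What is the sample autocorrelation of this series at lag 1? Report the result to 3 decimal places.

0.112

Mean x̄ = (-7 − 3 + 5 + 1 + 5 + 1 − 3 − 2 + 4)/9 = 0.1111
Numerator Σ_{t=1}^{8}(x_t−x̄)(x_{t+1}−x̄) = 15.5432
Denominator Σ(x_t−x̄)² = 138.8889
r_1 = 15.5432 / 138.8889 = 0.112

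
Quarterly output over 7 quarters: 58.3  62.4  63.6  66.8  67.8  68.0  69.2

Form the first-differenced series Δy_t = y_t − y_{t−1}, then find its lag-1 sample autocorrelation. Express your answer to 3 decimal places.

First differences Δy: 4.1, 1.2, 3.2, 1.0, 0.2, 1.2
Mean of differences = 1.8167
Numerator Σ(Δy_t−Δȳ)(Δy_{t+1}−Δȳ) = -1.0736
Denominator Σ(Δy_t−Δȳ)² = 11.1683
r_1(Δy) = -1.0736 / 11.1683 = -0.096

-0.096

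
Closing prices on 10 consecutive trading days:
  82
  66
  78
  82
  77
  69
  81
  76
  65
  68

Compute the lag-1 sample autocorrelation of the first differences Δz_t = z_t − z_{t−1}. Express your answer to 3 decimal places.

-0.335

First differences Δz: -16, 12, 4, -5, -8, 12, -5, -11, 3
Mean of differences = -1.5556
Numerator Σ(Δz_t−Δz̄)(Δz_{t+1}−Δz̄) = -261.9753
Denominator Σ(Δz_t−Δz̄)² = 782.2222
r_1(Δz) = -261.9753 / 782.2222 = -0.335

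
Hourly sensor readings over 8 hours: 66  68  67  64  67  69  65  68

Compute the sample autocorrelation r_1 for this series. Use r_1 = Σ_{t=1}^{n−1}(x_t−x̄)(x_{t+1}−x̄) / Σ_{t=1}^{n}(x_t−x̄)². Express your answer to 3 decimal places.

Mean x̄ = (66 + 68 + 67 + 64 + 67 + 69 + 65 + 68)/8 = 66.7500
Deviations from mean: -0.7500, 1.2500, 0.2500, -2.7500, 0.2500, 2.2500, -1.7500, 1.2500
Σ(x_t−x̄)(x_{t+1}−x̄) = (-0.9375) + (0.3125) + (-0.6875) + (-0.6875) + (0.5625) + (-3.9375) + (-2.1875) = -7.5625
Denominator Σ(x_t−x̄)² = 19.5000
r_1 = -7.5625 / 19.5000 = -0.388

-0.388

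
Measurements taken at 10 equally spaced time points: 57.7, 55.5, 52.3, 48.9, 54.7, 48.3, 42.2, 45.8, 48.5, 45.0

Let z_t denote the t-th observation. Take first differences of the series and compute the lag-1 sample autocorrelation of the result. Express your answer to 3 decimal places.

First differences Δz: -2.2, -3.2, -3.4, 5.8, -6.4, -6.1, 3.6, 2.7, -3.5
Mean of differences = -1.4111
Numerator Σ(Δz_t−Δz̄)(Δz_{t+1}−Δz̄) = -33.4390
Denominator Σ(Δz_t−Δz̄)² = 153.0289
r_1(Δz) = -33.4390 / 153.0289 = -0.219

-0.219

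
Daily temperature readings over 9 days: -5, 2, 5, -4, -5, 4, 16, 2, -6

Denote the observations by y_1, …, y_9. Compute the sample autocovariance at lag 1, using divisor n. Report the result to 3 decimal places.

Mean ȳ = (-5 + 2 + 5 − 4 − 5 + 4 + 16 + 2 − 6)/9 = 1.0000
Σ_{t=1}^{8}(y_t−ȳ)(y_{t+1}−ȳ) = 43.0000
γ_1 = 43.0000 / 9 = 4.778

4.778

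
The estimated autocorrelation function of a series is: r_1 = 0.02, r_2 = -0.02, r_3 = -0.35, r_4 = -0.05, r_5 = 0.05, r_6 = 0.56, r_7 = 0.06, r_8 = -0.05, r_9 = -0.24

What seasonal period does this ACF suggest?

6

The largest autocorrelation is r_6 = 0.56; the remaining lags stay at or below 0.06.
The dominant spike at lag 6 indicates a seasonal period of 6.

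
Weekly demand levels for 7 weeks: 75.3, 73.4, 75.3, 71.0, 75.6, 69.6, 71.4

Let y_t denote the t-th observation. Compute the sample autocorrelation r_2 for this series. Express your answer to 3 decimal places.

0.361

Mean ȳ = (75.3 + 73.4 + 75.3 + 71.0 + 75.6 + 69.6 + 71.4)/7 = 73.0857
Numerator Σ_{t=1}^{5}(y_t−ȳ)(y_{t+2}−ȳ) = 12.8467
Denominator Σ(y_t−ȳ)² = 35.5686
r_2 = 12.8467 / 35.5686 = 0.361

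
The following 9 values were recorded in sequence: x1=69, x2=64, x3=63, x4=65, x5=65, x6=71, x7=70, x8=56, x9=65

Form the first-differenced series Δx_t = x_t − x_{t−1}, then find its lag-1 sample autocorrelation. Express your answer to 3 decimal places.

First differences Δx: -5, -1, 2, 0, 6, -1, -14, 9
Mean of differences = -0.5000
Numerator Σ(Δx_t−Δx̄)(Δx_{t+1}−Δx̄) = -119.2500
Denominator Σ(Δx_t−Δx̄)² = 342.0000
r_1(Δx) = -119.2500 / 342.0000 = -0.349

-0.349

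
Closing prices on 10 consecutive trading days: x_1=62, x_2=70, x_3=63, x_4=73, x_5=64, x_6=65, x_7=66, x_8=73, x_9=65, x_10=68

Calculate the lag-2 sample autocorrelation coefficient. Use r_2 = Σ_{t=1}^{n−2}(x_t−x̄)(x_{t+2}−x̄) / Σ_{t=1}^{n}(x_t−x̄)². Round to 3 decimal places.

0.264

Mean x̄ = (62 + 70 + 63 + 73 + 64 + 65 + 66 + 73 + 65 + 68)/10 = 66.9000
Numerator Σ_{t=1}^{8}(x_t−x̄)(x_{t+2}−x̄) = 37.1800
Denominator Σ(x_t−x̄)² = 140.9000
r_2 = 37.1800 / 140.9000 = 0.264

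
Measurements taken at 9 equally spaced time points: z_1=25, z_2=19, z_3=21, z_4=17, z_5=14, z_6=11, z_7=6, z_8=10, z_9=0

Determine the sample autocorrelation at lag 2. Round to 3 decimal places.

0.423

Mean z̄ = (25 + 19 + 21 + 17 + 14 + 11 + 6 + 10 + 0)/9 = 13.6667
Σ(z_t−z̄)(z_{t+2}−z̄) = (83.1111) + (17.7778) + (2.4444) + (-8.8889) + (-2.5556) + (9.7778) + (104.7778) = 206.4444
Denominator Σ(z_t−z̄)² = 488.0000
r_2 = 206.4444 / 488.0000 = 0.423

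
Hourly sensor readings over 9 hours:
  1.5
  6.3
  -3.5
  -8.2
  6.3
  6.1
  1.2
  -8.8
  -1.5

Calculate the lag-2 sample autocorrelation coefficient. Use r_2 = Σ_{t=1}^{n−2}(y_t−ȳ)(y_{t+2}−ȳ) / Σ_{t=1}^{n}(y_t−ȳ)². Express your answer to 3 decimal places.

-0.633

Mean ȳ = (1.5 + 6.3 − 3.5 − 8.2 + 6.3 + 6.1 + 1.2 − 8.8 − 1.5)/9 = -0.0667
Numerator Σ_{t=1}^{7}(y_t−ȳ)(y_{t+2}−ȳ) = -176.7822
Denominator Σ(y_t−ȳ)² = 279.4200
r_2 = -176.7822 / 279.4200 = -0.633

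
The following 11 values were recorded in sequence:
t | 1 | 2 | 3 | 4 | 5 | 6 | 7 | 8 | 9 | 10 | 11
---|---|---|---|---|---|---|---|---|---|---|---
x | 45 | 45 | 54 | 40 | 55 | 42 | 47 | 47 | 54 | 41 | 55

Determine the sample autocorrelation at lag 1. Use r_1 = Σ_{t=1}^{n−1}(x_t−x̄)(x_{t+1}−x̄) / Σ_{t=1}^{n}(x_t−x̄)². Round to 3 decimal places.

Mean x̄ = (45 + 45 + 54 + 40 + 55 + 42 + 47 + 47 + 54 + 41 + 55)/11 = 47.7273
Numerator Σ_{t=1}^{10}(x_t−x̄)(x_{t+1}−x̄) = -246.9835
Denominator Σ(x_t−x̄)² = 338.1818
r_1 = -246.9835 / 338.1818 = -0.730

-0.730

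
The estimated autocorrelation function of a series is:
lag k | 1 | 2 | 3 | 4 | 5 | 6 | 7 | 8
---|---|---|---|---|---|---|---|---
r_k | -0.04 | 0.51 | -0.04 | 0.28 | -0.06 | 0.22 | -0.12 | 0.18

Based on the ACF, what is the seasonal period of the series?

2

The largest autocorrelation is r_2 = 0.51, with weaker echoes at lags 4 (0.28), 6 (0.22) and 8 (0.18); the remaining lags stay at or below -0.04.
The dominant spike at lag 2 indicates a seasonal period of 2.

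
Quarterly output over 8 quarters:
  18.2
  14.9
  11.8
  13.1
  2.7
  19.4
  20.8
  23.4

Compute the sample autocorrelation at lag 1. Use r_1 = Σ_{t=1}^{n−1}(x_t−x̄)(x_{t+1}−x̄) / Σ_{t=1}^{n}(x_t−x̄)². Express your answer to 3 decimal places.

0.179

Mean x̄ = (18.2 + 14.9 + 11.8 + 13.1 + 2.7 + 19.4 + 20.8 + 23.4)/8 = 15.5375
Numerator Σ_{t=1}^{7}(x_t−x̄)(x_{t+1}−x̄) = 53.2048
Denominator Σ(x_t−x̄)² = 296.6388
r_1 = 53.2048 / 296.6388 = 0.179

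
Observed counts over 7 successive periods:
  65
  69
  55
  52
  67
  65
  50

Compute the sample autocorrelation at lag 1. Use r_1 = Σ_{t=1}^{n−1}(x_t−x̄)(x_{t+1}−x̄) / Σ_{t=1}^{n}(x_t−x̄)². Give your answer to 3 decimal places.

Mean x̄ = (65 + 69 + 55 + 52 + 67 + 65 + 50)/7 = 60.4286
Deviations from mean: 4.5714, 8.5714, -5.4286, -8.4286, 6.5714, 4.5714, -10.4286
Σ(x_t−x̄)(x_{t+1}−x̄) = (39.1837) + (-46.5306) + (45.7551) + (-55.3878) + (30.0408) + (-47.6735) = -34.6122
Denominator Σ(x_t−x̄)² = 367.7143
r_1 = -34.6122 / 367.7143 = -0.094

-0.094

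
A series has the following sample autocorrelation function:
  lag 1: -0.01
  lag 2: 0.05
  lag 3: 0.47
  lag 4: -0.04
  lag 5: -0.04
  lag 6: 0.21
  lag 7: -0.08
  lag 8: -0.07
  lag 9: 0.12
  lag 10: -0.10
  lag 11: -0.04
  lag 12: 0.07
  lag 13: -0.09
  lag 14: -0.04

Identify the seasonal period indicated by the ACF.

3

The largest autocorrelation is r_3 = 0.47, with a weaker echo at lag 6 (0.21); the remaining lags stay at or below 0.12.
The dominant spike at lag 3 indicates a seasonal period of 3.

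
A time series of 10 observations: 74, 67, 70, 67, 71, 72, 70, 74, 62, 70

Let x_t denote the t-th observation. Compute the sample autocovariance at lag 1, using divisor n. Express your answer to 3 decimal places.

-4.719

Mean x̄ = (74 + 67 + 70 + 67 + 71 + 72 + 70 + 74 + 62 + 70)/10 = 69.7000
Σ_{t=1}^{9}(x_t−x̄)(x_{t+1}−x̄) = -47.1900
γ_1 = -47.1900 / 10 = -4.719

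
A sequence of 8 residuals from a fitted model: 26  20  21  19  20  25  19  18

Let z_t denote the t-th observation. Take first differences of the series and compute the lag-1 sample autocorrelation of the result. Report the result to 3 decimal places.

-0.332

First differences Δz: -6, 1, -2, 1, 5, -6, -1
Mean of differences = -1.1429
Numerator Σ(Δz_t−Δz̄)(Δz_{t+1}−Δz̄) = -31.4490
Denominator Σ(Δz_t−Δz̄)² = 94.8571
r_1(Δz) = -31.4490 / 94.8571 = -0.332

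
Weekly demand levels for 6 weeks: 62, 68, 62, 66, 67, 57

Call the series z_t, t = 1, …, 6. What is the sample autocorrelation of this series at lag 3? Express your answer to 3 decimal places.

Mean z̄ = (62 + 68 + 62 + 66 + 67 + 57)/6 = 63.6667
Σ(z_t−z̄)(z_{t+3}−z̄) = (-3.8889) + (14.4444) + (11.1111) = 21.6667
Denominator Σ(z_t−z̄)² = 85.3333
r_3 = 21.6667 / 85.3333 = 0.254

0.254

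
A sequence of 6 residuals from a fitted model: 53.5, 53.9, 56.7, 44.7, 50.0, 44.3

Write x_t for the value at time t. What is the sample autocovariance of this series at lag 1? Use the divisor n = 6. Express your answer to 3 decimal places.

Mean x̄ = (53.5 + 53.9 + 56.7 + 44.7 + 50.0 + 44.3)/6 = 50.5167
Deviations: 2.9833, 3.3833, 6.1833, -5.8167, -0.5167, -6.2167
Σ_{t=1}^{5}(x_t−x̄)(x_{t+1}−x̄) = 1.2647
γ_1 = 1.2647 / 6 = 0.211

0.211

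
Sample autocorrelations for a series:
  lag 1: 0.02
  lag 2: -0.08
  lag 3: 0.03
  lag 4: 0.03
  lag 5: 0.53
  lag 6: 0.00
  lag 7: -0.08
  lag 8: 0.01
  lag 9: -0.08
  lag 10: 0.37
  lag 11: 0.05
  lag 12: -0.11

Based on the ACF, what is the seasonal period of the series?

The largest autocorrelation is r_5 = 0.53, with a weaker echo at lag 10 (0.37); the remaining lags stay at or below 0.05.
The dominant spike at lag 5 indicates a seasonal period of 5.

5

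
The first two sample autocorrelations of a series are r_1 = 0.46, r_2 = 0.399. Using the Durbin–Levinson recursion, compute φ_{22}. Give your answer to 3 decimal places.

0.238

φ_{22} = (r_2 − r_1²) / (1 − r_1²)
r_1² = (0.46)² = 0.2116
Numerator = 0.399 − 0.2116 = 0.1874; denominator = 1 − 0.2116 = 0.7884
φ_{22} = 0.1874 / 0.7884 = 0.238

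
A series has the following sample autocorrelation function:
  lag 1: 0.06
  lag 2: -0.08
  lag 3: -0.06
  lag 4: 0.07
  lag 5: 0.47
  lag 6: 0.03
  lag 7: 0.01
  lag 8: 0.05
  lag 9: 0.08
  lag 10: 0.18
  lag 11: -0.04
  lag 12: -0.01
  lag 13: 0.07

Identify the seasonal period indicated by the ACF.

The largest autocorrelation is r_5 = 0.47, with a weaker echo at lag 10 (0.18); the remaining lags stay at or below 0.08.
The dominant spike at lag 5 indicates a seasonal period of 5.

5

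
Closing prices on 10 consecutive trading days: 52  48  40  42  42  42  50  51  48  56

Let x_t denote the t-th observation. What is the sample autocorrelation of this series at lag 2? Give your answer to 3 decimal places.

Mean x̄ = (52 + 48 + 40 + 42 + 42 + 42 + 50 + 51 + 48 + 56)/10 = 47.1000
Numerator Σ_{t=1}^{8}(x_t−x̄)(x_{t+2}−x̄) = 25.4800
Denominator Σ(x_t−x̄)² = 256.9000
r_2 = 25.4800 / 256.9000 = 0.099

0.099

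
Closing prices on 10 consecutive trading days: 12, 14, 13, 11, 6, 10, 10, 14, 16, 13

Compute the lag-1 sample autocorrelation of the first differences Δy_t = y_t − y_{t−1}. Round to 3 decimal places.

-0.104

First differences Δy: 2, -1, -2, -5, 4, 0, 4, 2, -3
Mean of differences = 0.1111
Numerator Σ(Δy_t−Δȳ)(Δy_{t+1}−Δȳ) = -8.2346
Denominator Σ(Δy_t−Δȳ)² = 78.8889
r_1(Δy) = -8.2346 / 78.8889 = -0.104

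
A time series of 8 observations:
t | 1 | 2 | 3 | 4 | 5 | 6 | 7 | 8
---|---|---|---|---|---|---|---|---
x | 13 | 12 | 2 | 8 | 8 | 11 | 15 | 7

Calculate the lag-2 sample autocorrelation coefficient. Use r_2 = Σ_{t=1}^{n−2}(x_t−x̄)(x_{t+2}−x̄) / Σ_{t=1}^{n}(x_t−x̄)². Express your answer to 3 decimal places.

-0.280

Mean x̄ = (13 + 12 + 2 + 8 + 8 + 11 + 15 + 7)/8 = 9.5000
Deviations from mean: 3.5000, 2.5000, -7.5000, -1.5000, -1.5000, 1.5000, 5.5000, -2.5000
Numerator Σ_{t=1}^{6}(x_t−x̄)(x_{t+2}−x̄) = -33.0000
Denominator Σ(x_t−x̄)² = 118.0000
r_2 = -33.0000 / 118.0000 = -0.280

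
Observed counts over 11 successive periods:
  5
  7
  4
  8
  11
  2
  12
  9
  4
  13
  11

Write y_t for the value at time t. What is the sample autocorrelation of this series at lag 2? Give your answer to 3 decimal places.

-0.132

Mean ȳ = (5 + 7 + 4 + 8 + 11 + 2 + 12 + 9 + 4 + 13 + 11)/11 = 7.8182
Numerator Σ_{t=1}^{9}(y_t−ȳ)(y_{t+2}−ȳ) = -18.1570
Denominator Σ(y_t−ȳ)² = 137.6364
r_2 = -18.1570 / 137.6364 = -0.132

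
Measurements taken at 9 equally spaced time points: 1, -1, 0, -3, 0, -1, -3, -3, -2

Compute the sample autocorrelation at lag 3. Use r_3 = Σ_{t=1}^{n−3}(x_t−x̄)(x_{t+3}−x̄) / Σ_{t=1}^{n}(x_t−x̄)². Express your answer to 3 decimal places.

-0.148

Mean x̄ = (1 − 1 + 0 − 3 + 0 − 1 − 3 − 3 − 2)/9 = -1.3333
Σ(x_t−x̄)(x_{t+3}−x̄) = (-3.8889) + (0.4444) + (0.4444) + (2.7778) + (-2.2222) + (-0.2222) = -2.6667
Denominator Σ(x_t−x̄)² = 18.0000
r_3 = -2.6667 / 18.0000 = -0.148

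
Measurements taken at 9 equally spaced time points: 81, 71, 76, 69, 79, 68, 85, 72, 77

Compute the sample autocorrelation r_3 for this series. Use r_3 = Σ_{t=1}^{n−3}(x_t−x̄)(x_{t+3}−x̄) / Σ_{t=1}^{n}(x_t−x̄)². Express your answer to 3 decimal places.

Mean x̄ = (81 + 71 + 76 + 69 + 79 + 68 + 85 + 72 + 77)/9 = 75.3333
Σ(x_t−x̄)(x_{t+3}−x̄) = (-35.8889) + (-15.8889) + (-4.8889) + (-61.2222) + (-12.2222) + (-12.2222) = -142.3333
Denominator Σ(x_t−x̄)² = 266.0000
r_3 = -142.3333 / 266.0000 = -0.535

-0.535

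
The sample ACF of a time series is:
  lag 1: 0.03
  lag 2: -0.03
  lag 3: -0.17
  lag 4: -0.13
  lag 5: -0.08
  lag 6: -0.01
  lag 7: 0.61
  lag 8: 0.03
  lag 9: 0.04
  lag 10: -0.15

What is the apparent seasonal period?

7

The largest autocorrelation is r_7 = 0.61; the remaining lags stay at or below 0.04.
The dominant spike at lag 7 indicates a seasonal period of 7.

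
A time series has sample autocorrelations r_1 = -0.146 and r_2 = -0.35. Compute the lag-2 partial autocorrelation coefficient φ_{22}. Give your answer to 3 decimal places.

-0.379

φ_{22} = (r_2 − r_1²) / (1 − r_1²)
r_1² = (-0.146)² = 0.021316
Numerator = -0.35 − 0.0213 = -0.3713; denominator = 1 − 0.0213 = 0.9787
φ_{22} = -0.3713 / 0.9787 = -0.379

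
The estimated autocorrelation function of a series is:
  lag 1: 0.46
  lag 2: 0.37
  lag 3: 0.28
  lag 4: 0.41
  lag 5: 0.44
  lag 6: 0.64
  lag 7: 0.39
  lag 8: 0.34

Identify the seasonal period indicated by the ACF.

6

The largest autocorrelation is r_6 = 0.64; the remaining lags stay at or below 0.46. The elevated value at lag 1 (0.46), dropping to 0.37 at lag 2, reflects decaying short-term dependence rather than seasonality.
The dominant spike at lag 6 indicates a seasonal period of 6.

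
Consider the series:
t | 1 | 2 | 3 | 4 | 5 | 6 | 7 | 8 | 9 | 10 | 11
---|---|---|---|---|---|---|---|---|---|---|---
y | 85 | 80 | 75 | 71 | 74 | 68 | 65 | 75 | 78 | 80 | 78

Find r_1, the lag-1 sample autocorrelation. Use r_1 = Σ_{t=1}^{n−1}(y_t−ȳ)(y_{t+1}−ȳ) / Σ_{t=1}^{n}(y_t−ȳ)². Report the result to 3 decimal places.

0.494

Mean ȳ = (85 + 80 + 75 + 71 + 74 + 68 + 65 + 75 + 78 + 80 + 78)/11 = 75.3636
Numerator Σ_{t=1}^{10}(y_t−ȳ)(y_{t+1}−ȳ) = 164.1405
Denominator Σ(y_t−ȳ)² = 332.5455
r_1 = 164.1405 / 332.5455 = 0.494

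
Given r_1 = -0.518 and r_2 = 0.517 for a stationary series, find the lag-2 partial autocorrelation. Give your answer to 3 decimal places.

φ_{22} = (r_2 − r_1²) / (1 − r_1²)
r_1² = (-0.518)² = 0.268324
Numerator = 0.517 − 0.2683 = 0.2487; denominator = 1 − 0.2683 = 0.7317
φ_{22} = 0.2487 / 0.7317 = 0.340

0.340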